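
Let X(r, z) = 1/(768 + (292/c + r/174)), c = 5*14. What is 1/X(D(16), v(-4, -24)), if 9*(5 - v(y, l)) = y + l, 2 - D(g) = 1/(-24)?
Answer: 112862291/146160 ≈ 772.18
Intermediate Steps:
D(g) = 49/24 (D(g) = 2 - 1/(-24) = 2 - 1*(-1/24) = 2 + 1/24 = 49/24)
c = 70
v(y, l) = 5 - l/9 - y/9 (v(y, l) = 5 - (y + l)/9 = 5 - (l + y)/9 = 5 + (-l/9 - y/9) = 5 - l/9 - y/9)
X(r, z) = 1/(27026/35 + r/174) (X(r, z) = 1/(768 + (292/70 + r/174)) = 1/(768 + (292*(1/70) + r*(1/174))) = 1/(768 + (146/35 + r/174)) = 1/(27026/35 + r/174))
1/X(D(16), v(-4, -24)) = 1/(6090/(4702524 + 35*(49/24))) = 1/(6090/(4702524 + 1715/24)) = 1/(6090/(112862291/24)) = 1/(6090*(24/112862291)) = 1/(146160/112862291) = 112862291/146160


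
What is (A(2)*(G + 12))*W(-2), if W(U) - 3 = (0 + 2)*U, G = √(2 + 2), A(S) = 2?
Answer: -28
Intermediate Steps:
G = 2 (G = √4 = 2)
W(U) = 3 + 2*U (W(U) = 3 + (0 + 2)*U = 3 + 2*U)
(A(2)*(G + 12))*W(-2) = (2*(2 + 12))*(3 + 2*(-2)) = (2*14)*(3 - 4) = 28*(-1) = -28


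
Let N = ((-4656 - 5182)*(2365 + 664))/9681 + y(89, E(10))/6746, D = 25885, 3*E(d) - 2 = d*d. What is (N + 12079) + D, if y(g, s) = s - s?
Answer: 337730182/9681 ≈ 34886.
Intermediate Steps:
E(d) = ⅔ + d²/3 (E(d) = ⅔ + (d*d)/3 = ⅔ + d²/3)
y(g, s) = 0
N = -29799302/9681 (N = ((-4656 - 5182)*(2365 + 664))/9681 + 0/6746 = -9838*3029*(1/9681) + 0*(1/6746) = -29799302*1/9681 + 0 = -29799302/9681 + 0 = -29799302/9681 ≈ -3078.1)
(N + 12079) + D = (-29799302/9681 + 12079) + 25885 = 87137497/9681 + 25885 = 337730182/9681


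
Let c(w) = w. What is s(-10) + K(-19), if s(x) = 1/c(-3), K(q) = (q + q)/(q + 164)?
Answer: -259/435 ≈ -0.59540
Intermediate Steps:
K(q) = 2*q/(164 + q) (K(q) = (2*q)/(164 + q) = 2*q/(164 + q))
s(x) = -⅓ (s(x) = 1/(-3) = -⅓)
s(-10) + K(-19) = -⅓ + 2*(-19)/(164 - 19) = -⅓ + 2*(-19)/145 = -⅓ + 2*(-19)*(1/145) = -⅓ - 38/145 = -259/435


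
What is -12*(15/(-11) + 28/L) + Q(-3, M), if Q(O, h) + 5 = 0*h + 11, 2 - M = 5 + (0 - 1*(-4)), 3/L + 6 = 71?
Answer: -79834/11 ≈ -7257.6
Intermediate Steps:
L = 3/65 (L = 3/(-6 + 71) = 3/65 ≈ 0.046154)
M = -7 (M = 2 - (5 + (0 - 1*(-4))) = 2 - (5 + (0 + 4)) = 2 - (5 + 4) = 2 - 1*9 = 2 - 9 = -7)
Q(O, h) = 6 (Q(O, h) = -5 + (0*h + 11) = -5 + (0 + 11) = -5 + 11 = 6)
-12*(15/(-11) + 28/L) + Q(-3, M) = -12*(15/(-11) + 28/(3/65)) + 6 = -12*(15*(-1/11) + 28*(65/3)) + 6 = -12*(-15/11 + 1820/3) + 6 = -12*19975/33 + 6 = -79900/11 + 6 = -79834/11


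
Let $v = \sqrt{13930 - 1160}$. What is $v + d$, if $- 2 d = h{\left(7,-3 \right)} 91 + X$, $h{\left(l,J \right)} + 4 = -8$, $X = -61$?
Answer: $\frac{1153}{2} + \sqrt{12770} \approx 689.5$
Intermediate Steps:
$h{\left(l,J \right)} = -12$ ($h{\left(l,J \right)} = -4 - 8 = -12$)
$d = \frac{1153}{2}$ ($d = - \frac{\left(-12\right) 91 - 61}{2} = - \frac{-1092 - 61}{2} = \left(- \frac{1}{2}\right) \left(-1153\right) = \frac{1153}{2} \approx 576.5$)
$v = \sqrt{12770} \approx 113.0$
$v + d = \sqrt{12770} + \frac{1153}{2} = \frac{1153}{2} + \sqrt{12770}$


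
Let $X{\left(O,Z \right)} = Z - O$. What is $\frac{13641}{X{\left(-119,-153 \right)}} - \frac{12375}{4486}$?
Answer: $- \frac{15403569}{38131} \approx -403.96$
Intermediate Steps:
$\frac{13641}{X{\left(-119,-153 \right)}} - \frac{12375}{4486} = \frac{13641}{-153 - -119} - \frac{12375}{4486} = \frac{13641}{-153 + 119} - \frac{12375}{4486} = \frac{13641}{-34} - \frac{12375}{4486} = 13641 \left(- \frac{1}{34}\right) - \frac{12375}{4486} = - \frac{13641}{34} - \frac{12375}{4486} = - \frac{15403569}{38131}$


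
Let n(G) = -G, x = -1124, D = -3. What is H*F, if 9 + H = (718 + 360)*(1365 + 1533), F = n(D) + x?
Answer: -3502043235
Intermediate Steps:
F = -1121 (F = -1*(-3) - 1124 = 3 - 1124 = -1121)
H = 3124035 (H = -9 + (718 + 360)*(1365 + 1533) = -9 + 1078*2898 = -9 + 3124044 = 3124035)
H*F = 3124035*(-1121) = -3502043235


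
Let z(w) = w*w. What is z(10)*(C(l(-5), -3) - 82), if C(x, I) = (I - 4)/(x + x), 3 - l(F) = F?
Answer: -32975/4 ≈ -8243.8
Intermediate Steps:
l(F) = 3 - F
z(w) = w²
C(x, I) = (-4 + I)/(2*x) (C(x, I) = (-4 + I)/((2*x)) = (-4 + I)*(1/(2*x)) = (-4 + I)/(2*x))
z(10)*(C(l(-5), -3) - 82) = 10²*((-4 - 3)/(2*(3 - 1*(-5))) - 82) = 100*((½)*(-7)/(3 + 5) - 82) = 100*((½)*(-7)/8 - 82) = 100*((½)*(⅛)*(-7) - 82) = 100*(-7/16 - 82) = 100*(-1319/16) = -32975/4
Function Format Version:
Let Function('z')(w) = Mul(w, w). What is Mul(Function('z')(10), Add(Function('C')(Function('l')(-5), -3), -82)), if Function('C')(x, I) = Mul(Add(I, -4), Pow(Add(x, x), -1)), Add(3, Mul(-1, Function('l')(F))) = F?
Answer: Rational(-32975, 4) ≈ -8243.8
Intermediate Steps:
Function('l')(F) = Add(3, Mul(-1, F))
Function('z')(w) = Pow(w, 2)
Function('C')(x, I) = Mul(Rational(1, 2), Pow(x, -1), Add(-4, I)) (Function('C')(x, I) = Mul(Add(-4, I), Pow(Mul(2, x), -1)) = Mul(Add(-4, I), Mul(Rational(1, 2), Pow(x, -1))) = Mul(Rational(1, 2), Pow(x, -1), Add(-4, I)))
Mul(Function('z')(10), Add(Function('C')(Function('l')(-5), -3), -82)) = Mul(Pow(10, 2), Add(Mul(Rational(1, 2), Pow(Add(3, Mul(-1, -5)), -1), Add(-4, -3)), -82)) = Mul(100, Add(Mul(Rational(1, 2), Pow(Add(3, 5), -1), -7), -82)) = Mul(100, Add(Mul(Rational(1, 2), Pow(8, -1), -7), -82)) = Mul(100, Add(Mul(Rational(1, 2), Rational(1, 8), -7), -82)) = Mul(100, Add(Rational(-7, 16), -82)) = Mul(100, Rational(-1319, 16)) = Rational(-32975, 4)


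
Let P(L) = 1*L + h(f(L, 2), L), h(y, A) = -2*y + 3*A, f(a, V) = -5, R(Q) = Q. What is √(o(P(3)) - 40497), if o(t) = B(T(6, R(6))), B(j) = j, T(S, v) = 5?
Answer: 2*I*√10123 ≈ 201.23*I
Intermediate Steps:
P(L) = 10 + 4*L (P(L) = 1*L + (-2*(-5) + 3*L) = L + (10 + 3*L) = 10 + 4*L)
o(t) = 5
√(o(P(3)) - 40497) = √(5 - 40497) = √(-40492) = 2*I*√10123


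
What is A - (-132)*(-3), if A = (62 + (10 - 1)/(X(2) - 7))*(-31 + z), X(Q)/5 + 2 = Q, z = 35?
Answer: -1072/7 ≈ -153.14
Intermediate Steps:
X(Q) = -10 + 5*Q
A = 1700/7 (A = (62 + (10 - 1)/((-10 + 5*2) - 7))*(-31 + 35) = (62 + 9/((-10 + 10) - 7))*4 = (62 + 9/(0 - 7))*4 = (62 + 9/(-7))*4 = (62 + 9*(-⅐))*4 = (62 - 9/7)*4 = (425/7)*4 = 1700/7 ≈ 242.86)
A - (-132)*(-3) = 1700/7 - (-132)*(-3) = 1700/7 - 33*12 = 1700/7 - 396 = -1072/7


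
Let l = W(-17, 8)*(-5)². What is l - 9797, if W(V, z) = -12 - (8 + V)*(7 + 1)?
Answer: -8297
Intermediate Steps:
W(V, z) = -76 - 8*V (W(V, z) = -12 - (8 + V)*8 = -12 - (64 + 8*V) = -12 + (-64 - 8*V) = -76 - 8*V)
l = 1500 (l = (-76 - 8*(-17))*(-5)² = (-76 + 136)*25 = 60*25 = 1500)
l - 9797 = 1500 - 9797 = -8297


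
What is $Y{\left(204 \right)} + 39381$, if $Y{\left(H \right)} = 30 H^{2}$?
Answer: $1287861$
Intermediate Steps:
$Y{\left(204 \right)} + 39381 = 30 \cdot 204^{2} + 39381 = 30 \cdot 41616 + 39381 = 1248480 + 39381 = 1287861$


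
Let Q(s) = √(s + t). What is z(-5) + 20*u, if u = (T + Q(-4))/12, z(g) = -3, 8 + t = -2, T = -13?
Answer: -74/3 + 5*I*√14/3 ≈ -24.667 + 6.2361*I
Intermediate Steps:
t = -10 (t = -8 - 2 = -10)
Q(s) = √(-10 + s) (Q(s) = √(s - 10) = √(-10 + s))
u = -13/12 + I*√14/12 (u = (-13 + √(-10 - 4))/12 = (-13 + √(-14))*(1/12) = (-13 + I*√14)*(1/12) = -13/12 + I*√14/12 ≈ -1.0833 + 0.3118*I)
z(-5) + 20*u = -3 + 20*(-13/12 + I*√14/12) = -3 + (-65/3 + 5*I*√14/3) = -74/3 + 5*I*√14/3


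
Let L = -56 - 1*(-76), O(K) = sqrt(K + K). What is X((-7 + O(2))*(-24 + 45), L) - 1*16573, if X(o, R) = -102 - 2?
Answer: -16677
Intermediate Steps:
O(K) = sqrt(2)*sqrt(K) (O(K) = sqrt(2*K) = sqrt(2)*sqrt(K))
L = 20 (L = -56 + 76 = 20)
X(o, R) = -104
X((-7 + O(2))*(-24 + 45), L) - 1*16573 = -104 - 1*16573 = -104 - 16573 = -16677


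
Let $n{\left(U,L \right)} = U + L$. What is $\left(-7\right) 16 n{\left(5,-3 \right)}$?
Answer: $-224$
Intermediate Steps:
$n{\left(U,L \right)} = L + U$
$\left(-7\right) 16 n{\left(5,-3 \right)} = \left(-7\right) 16 \left(-3 + 5\right) = \left(-112\right) 2 = -224$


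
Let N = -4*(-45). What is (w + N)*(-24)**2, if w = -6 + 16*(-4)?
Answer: 63360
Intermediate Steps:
N = 180
w = -70 (w = -6 - 64 = -70)
(w + N)*(-24)**2 = (-70 + 180)*(-24)**2 = 110*576 = 63360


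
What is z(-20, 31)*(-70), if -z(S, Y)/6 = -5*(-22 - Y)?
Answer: 111300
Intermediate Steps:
z(S, Y) = -660 - 30*Y (z(S, Y) = -(-30)*(-22 - Y) = -6*(110 + 5*Y) = -660 - 30*Y)
z(-20, 31)*(-70) = (-660 - 30*31)*(-70) = (-660 - 930)*(-70) = -1590*(-70) = 111300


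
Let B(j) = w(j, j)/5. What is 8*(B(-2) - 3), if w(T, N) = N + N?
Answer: -152/5 ≈ -30.400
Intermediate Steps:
w(T, N) = 2*N
B(j) = 2*j/5 (B(j) = (2*j)/5 = (2*j)*(⅕) = 2*j/5)
8*(B(-2) - 3) = 8*((⅖)*(-2) - 3) = 8*(-⅘ - 3) = 8*(-19/5) = -152/5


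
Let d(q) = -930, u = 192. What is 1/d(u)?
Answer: -1/930 ≈ -0.0010753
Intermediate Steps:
1/d(u) = 1/(-930) = -1/930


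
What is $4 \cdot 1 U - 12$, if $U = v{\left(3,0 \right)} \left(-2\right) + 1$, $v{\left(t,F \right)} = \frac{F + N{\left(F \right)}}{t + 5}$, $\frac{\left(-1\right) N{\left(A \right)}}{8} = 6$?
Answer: $40$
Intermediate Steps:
$N{\left(A \right)} = -48$ ($N{\left(A \right)} = \left(-8\right) 6 = -48$)
$v{\left(t,F \right)} = \frac{-48 + F}{5 + t}$ ($v{\left(t,F \right)} = \frac{F - 48}{t + 5} = \frac{-48 + F}{5 + t}$)
$U = 13$ ($U = \frac{-48 + 0}{5 + 3} \left(-2\right) + 1 = \frac{1}{8} \left(-48\right) \left(-2\right) + 1 = \left(-6\right) \left(-2\right) + 1 = 12 + 1 = 13$)
$4 \cdot 1 U - 12 = 4 \cdot 1 \cdot 13 - 12 = 4 \cdot 13 - 12 = 52 - 12 = 40$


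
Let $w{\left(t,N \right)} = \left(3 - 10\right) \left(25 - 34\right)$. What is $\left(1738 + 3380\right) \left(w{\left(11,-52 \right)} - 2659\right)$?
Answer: $-13286328$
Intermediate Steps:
$w{\left(t,N \right)} = 63$ ($w{\left(t,N \right)} = \left(-7\right) \left(-9\right) = 63$)
$\left(1738 + 3380\right) \left(w{\left(11,-52 \right)} - 2659\right) = \left(1738 + 3380\right) \left(63 - 2659\right) = 5118 \left(-2596\right) = -13286328$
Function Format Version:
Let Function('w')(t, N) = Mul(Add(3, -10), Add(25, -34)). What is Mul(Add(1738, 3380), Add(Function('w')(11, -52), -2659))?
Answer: -13286328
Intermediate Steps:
Function('w')(t, N) = 63 (Function('w')(t, N) = Mul(-7, -9) = 63)
Mul(Add(1738, 3380), Add(Function('w')(11, -52), -2659)) = Mul(Add(1738, 3380), Add(63, -2659)) = Mul(5118, -2596) = -13286328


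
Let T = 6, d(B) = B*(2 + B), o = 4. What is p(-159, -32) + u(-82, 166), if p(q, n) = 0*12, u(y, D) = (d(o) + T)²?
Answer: 900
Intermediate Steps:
u(y, D) = 900 (u(y, D) = (4*(2 + 4) + 6)² = (4*6 + 6)² = (24 + 6)² = 30² = 900)
p(q, n) = 0
p(-159, -32) + u(-82, 166) = 0 + 900 = 900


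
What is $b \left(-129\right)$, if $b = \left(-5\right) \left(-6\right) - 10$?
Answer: $-2580$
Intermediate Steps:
$b = 20$ ($b = 30 - 10 = 20$)
$b \left(-129\right) = 20 \left(-129\right) = -2580$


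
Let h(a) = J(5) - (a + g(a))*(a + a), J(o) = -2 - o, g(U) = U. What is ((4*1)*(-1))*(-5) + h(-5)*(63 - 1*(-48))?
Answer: -11857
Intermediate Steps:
h(a) = -7 - 4*a² (h(a) = (-2 - 1*5) - (a + a)*(a + a) = (-2 - 5) - 2*a*2*a = -7 - 4*a²)
((4*1)*(-1))*(-5) + h(-5)*(63 - 1*(-48)) = ((4*1)*(-1))*(-5) + (-7 - 4*(-5)²)*(63 - 1*(-48)) = (4*(-1))*(-5) + (-7 - 4*25)*(63 + 48) = -4*(-5) + (-7 - 100)*111 = 20 - 107*111 = 20 - 11877 = -11857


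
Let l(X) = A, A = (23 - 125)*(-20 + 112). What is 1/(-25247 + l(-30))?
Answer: -1/34631 ≈ -2.8876e-5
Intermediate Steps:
A = -9384 (A = -102*92 = -9384)
l(X) = -9384
1/(-25247 + l(-30)) = 1/(-25247 - 9384) = 1/(-34631) = -1/34631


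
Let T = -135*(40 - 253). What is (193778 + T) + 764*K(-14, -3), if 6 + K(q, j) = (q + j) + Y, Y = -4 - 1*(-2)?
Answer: 203433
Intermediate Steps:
Y = -2 (Y = -4 + 2 = -2)
T = 28755 (T = -135*(-213) = 28755)
K(q, j) = -8 + j + q (K(q, j) = -6 + ((q + j) - 2) = -6 + ((j + q) - 2) = -6 + (-2 + j + q) = -8 + j + q)
(193778 + T) + 764*K(-14, -3) = (193778 + 28755) + 764*(-8 - 3 - 14) = 222533 + 764*(-25) = 222533 - 19100 = 203433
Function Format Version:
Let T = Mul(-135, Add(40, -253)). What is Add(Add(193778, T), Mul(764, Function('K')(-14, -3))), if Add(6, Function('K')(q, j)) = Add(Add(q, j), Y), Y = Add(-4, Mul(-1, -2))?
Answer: 203433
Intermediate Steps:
Y = -2 (Y = Add(-4, 2) = -2)
T = 28755 (T = Mul(-135, -213) = 28755)
Function('K')(q, j) = Add(-8, j, q) (Function('K')(q, j) = Add(-6, Add(Add(q, j), -2)) = Add(-6, Add(Add(j, q), -2)) = Add(-6, Add(-2, j, q)) = Add(-8, j, q))
Add(Add(193778, T), Mul(764, Function('K')(-14, -3))) = Add(Add(193778, 28755), Mul(764, Add(-8, -3, -14))) = Add(222533, Mul(764, -25)) = Add(222533, -19100) = 203433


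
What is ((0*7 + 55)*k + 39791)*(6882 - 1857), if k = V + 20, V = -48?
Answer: 192211275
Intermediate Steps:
k = -28 (k = -48 + 20 = -28)
((0*7 + 55)*k + 39791)*(6882 - 1857) = ((0*7 + 55)*(-28) + 39791)*(6882 - 1857) = ((0 + 55)*(-28) + 39791)*5025 = (55*(-28) + 39791)*5025 = (-1540 + 39791)*5025 = 38251*5025 = 192211275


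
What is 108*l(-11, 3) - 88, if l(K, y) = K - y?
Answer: -1600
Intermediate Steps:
108*l(-11, 3) - 88 = 108*(-11 - 1*3) - 88 = 108*(-11 - 3) - 88 = 108*(-14) - 88 = -1512 - 88 = -1600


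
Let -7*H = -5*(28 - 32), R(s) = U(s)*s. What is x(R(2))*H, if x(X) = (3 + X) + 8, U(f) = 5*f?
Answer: -620/7 ≈ -88.571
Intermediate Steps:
R(s) = 5*s² (R(s) = (5*s)*s = 5*s²)
x(X) = 11 + X
H = -20/7 (H = -(-5)*(28 - 32)/7 = -(-5)*(-4)/7 = -⅐*20 = -20/7 ≈ -2.8571)
x(R(2))*H = (11 + 5*2²)*(-20/7) = (11 + 5*4)*(-20/7) = (11 + 20)*(-20/7) = 31*(-20/7) = -620/7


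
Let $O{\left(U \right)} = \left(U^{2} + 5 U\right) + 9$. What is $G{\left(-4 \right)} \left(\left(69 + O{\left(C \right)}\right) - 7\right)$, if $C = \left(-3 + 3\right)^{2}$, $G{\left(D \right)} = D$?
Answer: $-284$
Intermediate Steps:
$C = 0$ ($C = 0^{2} = 0$)
$O{\left(U \right)} = 9 + U^{2} + 5 U$
$G{\left(-4 \right)} \left(\left(69 + O{\left(C \right)}\right) - 7\right) = - 4 \left(\left(69 + \left(9 + 0^{2} + 5 \cdot 0\right)\right) - 7\right) = - 4 \left(\left(69 + \left(9 + 0 + 0\right)\right) + \left(-63 + 56\right)\right) = - 4 \left(\left(69 + 9\right) - 7\right) = - 4 \left(78 - 7\right) = \left(-4\right) 71 = -284$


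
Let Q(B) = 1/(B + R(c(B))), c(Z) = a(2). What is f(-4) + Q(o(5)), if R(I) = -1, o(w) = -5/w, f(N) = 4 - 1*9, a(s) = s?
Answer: -11/2 ≈ -5.5000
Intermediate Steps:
f(N) = -5 (f(N) = 4 - 9 = -5)
c(Z) = 2
Q(B) = 1/(-1 + B) (Q(B) = 1/(B - 1) = 1/(-1 + B))
f(-4) + Q(o(5)) = -5 + 1/(-1 - 5/5) = -5 + 1/(-1 - 5*⅕) = -5 + 1/(-1 - 1) = -5 + 1/(-2) = -5 - ½ = -11/2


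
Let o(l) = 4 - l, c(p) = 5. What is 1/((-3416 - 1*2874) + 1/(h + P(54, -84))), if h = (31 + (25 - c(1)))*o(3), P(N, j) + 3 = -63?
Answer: -15/94351 ≈ -0.00015898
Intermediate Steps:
P(N, j) = -66 (P(N, j) = -3 - 63 = -66)
h = 51 (h = (31 + (25 - 1*5))*(4 - 1*3) = (31 + (25 - 5))*(4 - 3) = (31 + 20)*1 = 51*1 = 51)
1/((-3416 - 1*2874) + 1/(h + P(54, -84))) = 1/((-3416 - 1*2874) + 1/(51 - 66)) = 1/((-3416 - 2874) + 1/(-15)) = 1/(-6290 - 1/15) = 1/(-94351/15) = -15/94351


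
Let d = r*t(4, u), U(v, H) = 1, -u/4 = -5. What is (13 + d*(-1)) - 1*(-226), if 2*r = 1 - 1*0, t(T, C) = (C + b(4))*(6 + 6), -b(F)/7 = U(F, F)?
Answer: 161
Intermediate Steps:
u = 20 (u = -4*(-5) = 20)
b(F) = -7 (b(F) = -7*1 = -7)
t(T, C) = -84 + 12*C (t(T, C) = (C - 7)*(6 + 6) = (-7 + C)*12 = -84 + 12*C)
r = ½ (r = (1 - 1*0)/2 = (1 + 0)/2 = (½)*1 = ½ ≈ 0.50000)
d = 78 (d = (-84 + 12*20)/2 = (-84 + 240)/2 = (½)*156 = 78)
(13 + d*(-1)) - 1*(-226) = (13 + 78*(-1)) - 1*(-226) = (13 - 78) + 226 = -65 + 226 = 161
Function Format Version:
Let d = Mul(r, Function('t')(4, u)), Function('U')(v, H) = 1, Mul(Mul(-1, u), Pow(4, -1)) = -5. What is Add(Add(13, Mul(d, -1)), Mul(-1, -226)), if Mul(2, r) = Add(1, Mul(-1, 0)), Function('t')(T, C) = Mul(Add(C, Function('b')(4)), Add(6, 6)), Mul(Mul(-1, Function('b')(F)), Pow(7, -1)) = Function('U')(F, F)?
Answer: 161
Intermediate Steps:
u = 20 (u = Mul(-4, -5) = 20)
Function('b')(F) = -7 (Function('b')(F) = Mul(-7, 1) = -7)
Function('t')(T, C) = Add(-84, Mul(12, C)) (Function('t')(T, C) = Mul(Add(C, -7), Add(6, 6)) = Mul(Add(-7, C), 12) = Add(-84, Mul(12, C)))
r = Rational(1, 2) (r = Mul(Rational(1, 2), Add(1, Mul(-1, 0))) = Mul(Rational(1, 2), Add(1, 0)) = Mul(Rational(1, 2), 1) = Rational(1, 2) ≈ 0.50000)
d = 78 (d = Mul(Rational(1, 2), Add(-84, Mul(12, 20))) = Mul(Rational(1, 2), Add(-84, 240)) = Mul(Rational(1, 2), 156) = 78)
Add(Add(13, Mul(d, -1)), Mul(-1, -226)) = Add(Add(13, Mul(78, -1)), Mul(-1, -226)) = Add(Add(13, -78), 226) = Add(-65, 226) = 161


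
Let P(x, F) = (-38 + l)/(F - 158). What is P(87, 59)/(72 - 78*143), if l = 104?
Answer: 1/16623 ≈ 6.0158e-5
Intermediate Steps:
P(x, F) = 66/(-158 + F) (P(x, F) = (-38 + 104)/(F - 158) = 66/(-158 + F))
P(87, 59)/(72 - 78*143) = (66/(-158 + 59))/(72 - 78*143) = (66/(-99))/(72 - 11154) = (66*(-1/99))/(-11082) = -2/3*(-1/11082) = 1/16623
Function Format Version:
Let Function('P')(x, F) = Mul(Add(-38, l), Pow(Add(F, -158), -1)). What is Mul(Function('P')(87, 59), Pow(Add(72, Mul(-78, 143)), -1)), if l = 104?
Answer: Rational(1, 16623) ≈ 6.0158e-5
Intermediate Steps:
Function('P')(x, F) = Mul(66, Pow(Add(-158, F), -1)) (Function('P')(x, F) = Mul(Add(-38, 104), Pow(Add(F, -158), -1)) = Mul(66, Pow(Add(-158, F), -1)))
Mul(Function('P')(87, 59), Pow(Add(72, Mul(-78, 143)), -1)) = Mul(Mul(66, Pow(Add(-158, 59), -1)), Pow(Add(72, Mul(-78, 143)), -1)) = Mul(Mul(66, Pow(-99, -1)), Pow(Add(72, -11154), -1)) = Mul(Mul(66, Rational(-1, 99)), Pow(-11082, -1)) = Mul(Rational(-2, 3), Rational(-1, 11082)) = Rational(1, 16623)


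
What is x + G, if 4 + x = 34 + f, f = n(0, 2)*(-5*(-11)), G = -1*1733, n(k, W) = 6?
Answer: -1373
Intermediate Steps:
G = -1733
f = 330 (f = 6*(-5*(-11)) = 6*55 = 330)
x = 360 (x = -4 + (34 + 330) = -4 + 364 = 360)
x + G = 360 - 1733 = -1373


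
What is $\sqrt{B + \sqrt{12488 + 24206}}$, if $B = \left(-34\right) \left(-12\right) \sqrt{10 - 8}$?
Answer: $\sqrt{\sqrt{36694} + 408 \sqrt{2}} \approx 27.723$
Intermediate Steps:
$B = 408 \sqrt{2} \approx 577.0$
$\sqrt{B + \sqrt{12488 + 24206}} = \sqrt{408 \sqrt{2} + \sqrt{12488 + 24206}} = \sqrt{408 \sqrt{2} + \sqrt{36694}} = \sqrt{\sqrt{36694} + 408 \sqrt{2}}$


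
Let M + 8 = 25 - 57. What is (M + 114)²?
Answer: 5476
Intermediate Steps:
M = -40 (M = -8 + (25 - 57) = -8 - 32 = -40)
(M + 114)² = (-40 + 114)² = 74² = 5476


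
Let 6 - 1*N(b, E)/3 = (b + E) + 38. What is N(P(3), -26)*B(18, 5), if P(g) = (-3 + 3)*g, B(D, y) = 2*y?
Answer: -180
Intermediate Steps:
P(g) = 0 (P(g) = 0*g = 0)
N(b, E) = -96 - 3*E - 3*b (N(b, E) = 18 - 3*((b + E) + 38) = 18 - 3*((E + b) + 38) = 18 - 3*(38 + E + b) = 18 + (-114 - 3*E - 3*b) = -96 - 3*E - 3*b)
N(P(3), -26)*B(18, 5) = (-96 - 3*(-26) - 3*0)*(2*5) = (-96 + 78 + 0)*10 = -18*10 = -180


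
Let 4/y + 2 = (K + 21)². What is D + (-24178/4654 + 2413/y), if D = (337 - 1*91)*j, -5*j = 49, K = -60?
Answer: 42533871933/46540 ≈ 9.1392e+5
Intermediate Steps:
j = -49/5 (j = -⅕*49 = -49/5 ≈ -9.8000)
y = 4/1519 (y = 4/(-2 + (-60 + 21)²) = 4/(-2 + (-39)²) = 4/(-2 + 1521) = 4/1519 ≈ 0.0026333)
D = -12054/5 (D = (337 - 1*91)*(-49/5) = (337 - 91)*(-49/5) = 246*(-49/5) = -12054/5 ≈ -2410.8)
D + (-24178/4654 + 2413/y) = -12054/5 + (-24178/4654 + 2413/(4/1519)) = -12054/5 + (-24178*1/4654 + 2413*(1519/4)) = -12054/5 + (-12089/2327 + 3665347/4) = -12054/5 + 8529214113/9308 = 42533871933/46540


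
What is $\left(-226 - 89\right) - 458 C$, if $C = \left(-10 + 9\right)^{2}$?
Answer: $-773$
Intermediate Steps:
$C = 1$ ($C = \left(-1\right)^{2} = 1$)
$\left(-226 - 89\right) - 458 C = \left(-226 - 89\right) - 458 = -315 - 458 = -773$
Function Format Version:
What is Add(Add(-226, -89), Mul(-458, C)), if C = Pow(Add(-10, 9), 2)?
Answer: -773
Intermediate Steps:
C = 1 (C = Pow(-1, 2) = 1)
Add(Add(-226, -89), Mul(-458, C)) = Add(Add(-226, -89), Mul(-458, 1)) = Add(-315, -458) = -773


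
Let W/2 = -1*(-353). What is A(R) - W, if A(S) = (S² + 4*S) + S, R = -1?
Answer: -710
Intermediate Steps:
A(S) = S² + 5*S
W = 706 (W = 2*(-1*(-353)) = 2*353 = 706)
A(R) - W = -(5 - 1) - 1*706 = -1*4 - 706 = -4 - 706 = -710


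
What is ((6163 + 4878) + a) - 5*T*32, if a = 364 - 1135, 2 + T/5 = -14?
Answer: 23070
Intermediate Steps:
T = -80 (T = -10 + 5*(-14) = -10 - 70 = -80)
a = -771
((6163 + 4878) + a) - 5*T*32 = ((6163 + 4878) - 771) - 5*(-80)*32 = (11041 - 771) + 400*32 = 10270 + 12800 = 23070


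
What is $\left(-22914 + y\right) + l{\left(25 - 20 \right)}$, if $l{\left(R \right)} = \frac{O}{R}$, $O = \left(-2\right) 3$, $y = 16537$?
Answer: $- \frac{31891}{5} \approx -6378.2$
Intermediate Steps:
$O = -6$
$l{\left(R \right)} = - \frac{6}{R}$
$\left(-22914 + y\right) + l{\left(25 - 20 \right)} = \left(-22914 + 16537\right) - \frac{6}{25 - 20} = -6377 - \frac{6}{25 - 20} = -6377 - \frac{6}{5} = - \frac{31891}{5}$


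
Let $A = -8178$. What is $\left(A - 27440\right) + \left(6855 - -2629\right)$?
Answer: $-26134$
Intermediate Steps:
$\left(A - 27440\right) + \left(6855 - -2629\right) = \left(-8178 - 27440\right) + \left(6855 - -2629\right) = -35618 + \left(6855 + 2629\right) = -35618 + 9484 = -26134$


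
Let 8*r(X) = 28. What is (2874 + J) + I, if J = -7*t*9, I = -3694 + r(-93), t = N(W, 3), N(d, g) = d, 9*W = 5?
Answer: -1703/2 ≈ -851.50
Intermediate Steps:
W = 5/9 (W = (⅑)*5 = 5/9 ≈ 0.55556)
t = 5/9 ≈ 0.55556
r(X) = 7/2 (r(X) = (⅛)*28 = 7/2)
I = -7381/2 (I = -3694 + 7/2 = -7381/2 ≈ -3690.5)
J = -35 (J = -7*5/9*9 = -35/9*9 = -35)
(2874 + J) + I = (2874 - 35) - 7381/2 = 2839 - 7381/2 = -1703/2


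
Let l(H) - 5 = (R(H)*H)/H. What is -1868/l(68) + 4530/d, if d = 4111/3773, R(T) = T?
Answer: 1240014022/300103 ≈ 4132.0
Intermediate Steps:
d = 4111/3773 (d = 4111*(1/3773) = 4111/3773 ≈ 1.0896)
l(H) = 5 + H (l(H) = 5 + (H*H)/H = 5 + H**2/H = 5 + H)
-1868/l(68) + 4530/d = -1868/(5 + 68) + 4530/(4111/3773) = -1868/73 + 4530*(3773/4111) = -1868*1/73 + 17091690/4111 = -1868/73 + 17091690/4111 = 1240014022/300103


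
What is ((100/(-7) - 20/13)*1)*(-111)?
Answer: 159840/91 ≈ 1756.5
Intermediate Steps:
((100/(-7) - 20/13)*1)*(-111) = ((100*(-⅐) - 20*1/13)*1)*(-111) = ((-100/7 - 20/13)*1)*(-111) = -1440/91*1*(-111) = -1440/91*(-111) = 159840/91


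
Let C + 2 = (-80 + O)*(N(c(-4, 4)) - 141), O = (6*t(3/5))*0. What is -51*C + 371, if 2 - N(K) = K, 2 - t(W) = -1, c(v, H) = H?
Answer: -582967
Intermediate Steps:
t(W) = 3 (t(W) = 2 - 1*(-1) = 2 + 1 = 3)
O = 0 (O = (6*3)*0 = 18*0 = 0)
N(K) = 2 - K
C = 11438 (C = -2 + (-80 + 0)*((2 - 1*4) - 141) = -2 - 80*((2 - 4) - 141) = -2 - 80*(-2 - 141) = -2 - 80*(-143) = -2 + 11440 = 11438)
-51*C + 371 = -51*11438 + 371 = -583338 + 371 = -582967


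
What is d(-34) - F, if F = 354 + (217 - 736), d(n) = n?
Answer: 131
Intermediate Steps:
F = -165 (F = 354 - 519 = -165)
d(-34) - F = -34 - 1*(-165) = -34 + 165 = 131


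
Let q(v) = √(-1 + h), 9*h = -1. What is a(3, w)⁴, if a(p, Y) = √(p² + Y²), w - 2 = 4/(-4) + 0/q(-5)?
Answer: 100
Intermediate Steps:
h = -⅑ (h = (⅑)*(-1) = -⅑ ≈ -0.11111)
q(v) = I*√10/3 (q(v) = √(-1 - ⅑) = √(-10/9) = I*√10/3)
w = 1 (w = 2 + (4/(-4) + 0/((I*√10/3))) = 2 + (4*(-¼) + 0*(-3*I*√10/10)) = 2 + (-1 + 0) = 2 - 1 = 1)
a(p, Y) = √(Y² + p²)
a(3, w)⁴ = (√(1² + 3²))⁴ = (√(1 + 9))⁴ = (√10)⁴ = 100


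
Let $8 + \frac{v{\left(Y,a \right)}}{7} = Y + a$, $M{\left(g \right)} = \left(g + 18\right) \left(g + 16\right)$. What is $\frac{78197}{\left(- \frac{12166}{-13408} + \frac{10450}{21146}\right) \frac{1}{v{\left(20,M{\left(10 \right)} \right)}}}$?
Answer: $\frac{28711249248960320}{99343959} \approx 2.8901 \cdot 10^{8}$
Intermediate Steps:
$M{\left(g \right)} = \left(16 + g\right) \left(18 + g\right)$ ($M{\left(g \right)} = \left(18 + g\right) \left(16 + g\right) = \left(16 + g\right) \left(18 + g\right)$)
$v{\left(Y,a \right)} = -56 + 7 Y + 7 a$ ($v{\left(Y,a \right)} = -56 + 7 \left(Y + a\right) = -56 + \left(7 Y + 7 a\right) = -56 + 7 Y + 7 a$)
$\frac{78197}{\left(- \frac{12166}{-13408} + \frac{10450}{21146}\right) \frac{1}{v{\left(20,M{\left(10 \right)} \right)}}} = \frac{78197}{\left(- \frac{12166}{-13408} + \frac{10450}{21146}\right) \frac{1}{-56 + 7 \cdot 20 + 7 \left(288 + 10^{2} + 34 \cdot 10\right)}} = \frac{78197}{\left(\left(-12166\right) \left(- \frac{1}{13408}\right) + 10450 \cdot \frac{1}{21146}\right) \frac{1}{-56 + 140 + 7 \left(288 + 100 + 340\right)}} = \frac{78197}{\left(\frac{6083}{6704} + \frac{5225}{10573}\right) \frac{1}{-56 + 140 + 7 \cdot 728}} = \frac{78197}{\frac{99343959}{70881392} \frac{1}{-56 + 140 + 5096}} = \frac{78197}{\frac{99343959}{70881392} \cdot \frac{1}{5180}} = \frac{78197}{\frac{99343959}{367165610560}} = 78197 \cdot \frac{367165610560}{99343959} = \frac{28711249248960320}{99343959}$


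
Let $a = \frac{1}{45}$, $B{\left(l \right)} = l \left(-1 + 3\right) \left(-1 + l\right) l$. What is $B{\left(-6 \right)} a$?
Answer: $- \frac{56}{5} \approx -11.2$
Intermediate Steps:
$B{\left(l \right)} = l^{2} \left(-2 + 2 l\right)$ ($B{\left(l \right)} = l 2 \left(-1 + l\right) l = l \left(-2 + 2 l\right) l = l^{2} \left(-2 + 2 l\right)$)
$a = \frac{1}{45} \approx 0.022222$
$B{\left(-6 \right)} a = 2 \left(-6\right)^{2} \left(-1 - 6\right) \frac{1}{45} = 2 \cdot 36 \left(-7\right) \frac{1}{45} = \left(-504\right) \frac{1}{45} = - \frac{56}{5}$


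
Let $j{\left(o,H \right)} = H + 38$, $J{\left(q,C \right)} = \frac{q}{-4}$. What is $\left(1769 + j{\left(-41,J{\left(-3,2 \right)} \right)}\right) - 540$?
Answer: $\frac{5071}{4} \approx 1267.8$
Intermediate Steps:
$J{\left(q,C \right)} = - \frac{q}{4}$ ($J{\left(q,C \right)} = q \left(- \frac{1}{4}\right) = - \frac{q}{4}$)
$j{\left(o,H \right)} = 38 + H$
$\left(1769 + j{\left(-41,J{\left(-3,2 \right)} \right)}\right) - 540 = \left(1769 + \left(38 - - \frac{3}{4}\right)\right) - 540 = \left(1769 + \left(38 + \frac{3}{4}\right)\right) - 540 = \left(1769 + \frac{155}{4}\right) - 540 = \frac{7231}{4} - 540 = \frac{5071}{4}$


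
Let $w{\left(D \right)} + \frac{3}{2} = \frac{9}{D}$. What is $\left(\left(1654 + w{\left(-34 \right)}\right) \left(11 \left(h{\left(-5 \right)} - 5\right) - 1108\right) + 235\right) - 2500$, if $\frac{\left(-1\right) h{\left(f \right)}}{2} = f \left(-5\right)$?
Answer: $- \frac{48153249}{17} \approx -2.8325 \cdot 10^{6}$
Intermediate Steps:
$h{\left(f \right)} = 10 f$ ($h{\left(f \right)} = - 2 f \left(-5\right) = - 2 \left(- 5 f\right) = 10 f$)
$w{\left(D \right)} = - \frac{3}{2} + \frac{9}{D}$
$\left(\left(1654 + w{\left(-34 \right)}\right) \left(11 \left(h{\left(-5 \right)} - 5\right) - 1108\right) + 235\right) - 2500 = \left(\left(1654 - \left(\frac{3}{2} - \frac{9}{-34}\right)\right) \left(11 \left(10 \left(-5\right) - 5\right) - 1108\right) + 235\right) - 2500 = \left(\left(1654 + \left(- \frac{3}{2} + 9 \left(- \frac{1}{34}\right)\right)\right) \left(11 \left(-50 - 5\right) - 1108\right) + 235\right) - 2500 = \left(\left(1654 - \frac{30}{17}\right) \left(11 \left(-55\right) - 1108\right) + 235\right) - 2500 = \left(\left(1654 - \frac{30}{17}\right) \left(-605 - 1108\right) + 235\right) - 2500 = \left(\frac{28088}{17} \left(-1713\right) + 235\right) - 2500 = \left(- \frac{48114744}{17} + 235\right) - 2500 = - \frac{48110749}{17} - 2500 = - \frac{48153249}{17}$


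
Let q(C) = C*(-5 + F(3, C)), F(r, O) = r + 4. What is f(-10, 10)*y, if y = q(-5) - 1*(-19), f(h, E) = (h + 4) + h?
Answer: -144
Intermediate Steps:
F(r, O) = 4 + r
f(h, E) = 4 + 2*h (f(h, E) = (4 + h) + h = 4 + 2*h)
q(C) = 2*C (q(C) = C*(-5 + (4 + 3)) = C*(-5 + 7) = C*2 = 2*C)
y = 9 (y = 2*(-5) - 1*(-19) = -10 + 19 = 9)
f(-10, 10)*y = (4 + 2*(-10))*9 = (4 - 20)*9 = -16*9 = -144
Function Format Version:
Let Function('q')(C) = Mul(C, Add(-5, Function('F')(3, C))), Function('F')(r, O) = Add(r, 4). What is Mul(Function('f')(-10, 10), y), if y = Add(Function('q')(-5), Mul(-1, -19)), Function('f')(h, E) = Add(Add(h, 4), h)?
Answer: -144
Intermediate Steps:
Function('F')(r, O) = Add(4, r)
Function('f')(h, E) = Add(4, Mul(2, h)) (Function('f')(h, E) = Add(Add(4, h), h) = Add(4, Mul(2, h)))
Function('q')(C) = Mul(2, C) (Function('q')(C) = Mul(C, Add(-5, Add(4, 3))) = Mul(C, Add(-5, 7)) = Mul(C, 2) = Mul(2, C))
y = 9 (y = Add(Mul(2, -5), Mul(-1, -19)) = Add(-10, 19) = 9)
Mul(Function('f')(-10, 10), y) = Mul(Add(4, Mul(2, -10)), 9) = Mul(Add(4, -20), 9) = Mul(-16, 9) = -144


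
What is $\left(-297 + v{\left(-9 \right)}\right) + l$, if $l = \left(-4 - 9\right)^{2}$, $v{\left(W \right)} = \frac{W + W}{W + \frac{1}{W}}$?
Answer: $- \frac{5167}{41} \approx -126.02$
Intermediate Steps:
$v{\left(W \right)} = \frac{2 W}{W + \frac{1}{W}}$
$l = 169$ ($l = \left(-13\right)^{2} = 169$)
$\left(-297 + v{\left(-9 \right)}\right) + l = \left(-297 + \frac{2 \left(-9\right)^{2}}{1 + \left(-9\right)^{2}}\right) + 169 = \left(-297 + 2 \cdot 81 \frac{1}{1 + 81}\right) + 169 = \left(-297 + 2 \cdot 81 \cdot \frac{1}{82}\right) + 169 = \left(-297 + \frac{81}{41}\right) + 169 = - \frac{12096}{41} + 169 = - \frac{5167}{41}$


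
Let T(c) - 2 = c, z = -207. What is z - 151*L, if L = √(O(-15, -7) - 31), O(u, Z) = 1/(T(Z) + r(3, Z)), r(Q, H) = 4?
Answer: -207 - 604*I*√2 ≈ -207.0 - 854.18*I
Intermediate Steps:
T(c) = 2 + c
O(u, Z) = 1/(6 + Z) (O(u, Z) = 1/((2 + Z) + 4) = 1/(6 + Z))
L = 4*I*√2 (L = √(1/(6 - 7) - 31) = √(1/(-1) - 31) = √(-1 - 31) = √(-32) = 4*I*√2 ≈ 5.6569*I)
z - 151*L = -207 - 604*I*√2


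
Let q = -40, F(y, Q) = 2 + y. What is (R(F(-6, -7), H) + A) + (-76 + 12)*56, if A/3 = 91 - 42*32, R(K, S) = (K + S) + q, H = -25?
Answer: -7412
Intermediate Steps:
R(K, S) = -40 + K + S (R(K, S) = (K + S) - 40 = -40 + K + S)
A = -3759 (A = 3*(91 - 42*32) = 3*(91 - 1344) = 3*(-1253) = -3759)
(R(F(-6, -7), H) + A) + (-76 + 12)*56 = ((-40 + (2 - 6) - 25) - 3759) + (-76 + 12)*56 = ((-40 - 4 - 25) - 3759) - 64*56 = (-69 - 3759) - 3584 = -3828 - 3584 = -7412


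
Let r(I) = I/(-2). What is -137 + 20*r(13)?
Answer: -267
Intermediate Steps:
r(I) = -I/2 (r(I) = I*(-1/2) = -I/2)
-137 + 20*r(13) = -137 + 20*(-1/2*13) = -137 + 20*(-13/2) = -137 - 130 = -267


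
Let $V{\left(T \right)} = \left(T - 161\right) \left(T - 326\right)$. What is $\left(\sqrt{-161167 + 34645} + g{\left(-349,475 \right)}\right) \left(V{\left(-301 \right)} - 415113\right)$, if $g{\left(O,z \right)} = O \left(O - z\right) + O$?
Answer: $-36029467653 - 1128951 i \sqrt{1562} \approx -3.6029 \cdot 10^{10} - 4.4619 \cdot 10^{7} i$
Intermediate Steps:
$V{\left(T \right)} = \left(-326 + T\right) \left(-161 + T\right)$ ($V{\left(T \right)} = \left(-161 + T\right) \left(-326 + T\right) = \left(-326 + T\right) \left(-161 + T\right)$)
$g{\left(O,z \right)} = O + O \left(O - z\right)$
$\left(\sqrt{-161167 + 34645} + g{\left(-349,475 \right)}\right) \left(V{\left(-301 \right)} - 415113\right) = \left(\sqrt{-161167 + 34645} - 349 \left(1 - 349 - 475\right)\right) \left(\left(52486 + \left(-301\right)^{2} - -146587\right) - 415113\right) = \left(\sqrt{-126522} - 349 \left(1 - 349 - 475\right)\right) \left(\left(52486 + 90601 + 146587\right) - 415113\right) = \left(9 i \sqrt{1562} - -287227\right) \left(289674 - 415113\right) = \left(9 i \sqrt{1562} + 287227\right) \left(-125439\right) = \left(287227 + 9 i \sqrt{1562}\right) \left(-125439\right) = -36029467653 - 1128951 i \sqrt{1562}$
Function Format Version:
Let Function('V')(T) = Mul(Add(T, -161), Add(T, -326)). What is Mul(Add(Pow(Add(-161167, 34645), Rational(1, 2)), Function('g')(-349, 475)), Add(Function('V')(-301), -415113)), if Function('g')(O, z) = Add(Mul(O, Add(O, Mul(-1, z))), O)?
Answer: Add(-36029467653, Mul(-1128951, I, Pow(1562, Rational(1, 2)))) ≈ Add(-3.6029e+10, Mul(-4.4619e+7, I))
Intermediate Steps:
Function('V')(T) = Mul(Add(-326, T), Add(-161, T)) (Function('V')(T) = Mul(Add(-161, T), Add(-326, T)) = Mul(Add(-326, T), Add(-161, T)))
Function('g')(O, z) = Add(O, Mul(O, Add(O, Mul(-1, z))))
Mul(Add(Pow(Add(-161167, 34645), Rational(1, 2)), Function('g')(-349, 475)), Add(Function('V')(-301), -415113)) = Mul(Add(Pow(Add(-161167, 34645), Rational(1, 2)), Mul(-349, Add(1, -349, Mul(-1, 475)))), Add(Add(52486, Pow(-301, 2), Mul(-487, -301)), -415113)) = Mul(Add(Pow(-126522, Rational(1, 2)), Mul(-349, Add(1, -349, -475))), Add(Add(52486, 90601, 146587), -415113)) = Mul(Add(Mul(9, I, Pow(1562, Rational(1, 2))), Mul(-349, -823)), Add(289674, -415113)) = Mul(Add(Mul(9, I, Pow(1562, Rational(1, 2))), 287227), -125439) = Mul(Add(287227, Mul(9, I, Pow(1562, Rational(1, 2)))), -125439) = Add(-36029467653, Mul(-1128951, I, Pow(1562, Rational(1, 2))))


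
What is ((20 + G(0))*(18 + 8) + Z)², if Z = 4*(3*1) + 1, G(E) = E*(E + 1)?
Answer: 284089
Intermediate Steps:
G(E) = E*(1 + E)
Z = 13 (Z = 4*3 + 1 = 12 + 1 = 13)
((20 + G(0))*(18 + 8) + Z)² = ((20 + 0*(1 + 0))*(18 + 8) + 13)² = ((20 + 0*1)*26 + 13)² = ((20 + 0)*26 + 13)² = (20*26 + 13)² = (520 + 13)² = 533² = 284089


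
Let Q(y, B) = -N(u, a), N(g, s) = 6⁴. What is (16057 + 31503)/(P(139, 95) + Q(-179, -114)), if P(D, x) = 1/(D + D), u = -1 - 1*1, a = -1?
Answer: -13221680/360287 ≈ -36.698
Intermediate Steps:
u = -2 (u = -1 - 1 = -2)
N(g, s) = 1296
P(D, x) = 1/(2*D)
Q(y, B) = -1296 (Q(y, B) = -1*1296 = -1296)
(16057 + 31503)/(P(139, 95) + Q(-179, -114)) = (16057 + 31503)/((½)/139 - 1296) = 47560/((½)*(1/139) - 1296) = 47560/(1/278 - 1296) = 47560/(-360287/278) = 47560*(-278/360287) = -13221680/360287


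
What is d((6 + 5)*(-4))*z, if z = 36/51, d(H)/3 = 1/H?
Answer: -9/187 ≈ -0.048128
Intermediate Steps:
d(H) = 3/H
z = 12/17 (z = 36*(1/51) = 12/17 ≈ 0.70588)
d((6 + 5)*(-4))*z = (3/(((6 + 5)*(-4))))*(12/17) = (3/((11*(-4))))*(12/17) = (3/(-44))*(12/17) = (3*(-1/44))*(12/17) = -3/44*12/17 = -9/187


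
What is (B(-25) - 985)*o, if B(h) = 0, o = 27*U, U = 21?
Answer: -558495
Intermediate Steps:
o = 567 (o = 27*21 = 567)
(B(-25) - 985)*o = (0 - 985)*567 = -985*567 = -558495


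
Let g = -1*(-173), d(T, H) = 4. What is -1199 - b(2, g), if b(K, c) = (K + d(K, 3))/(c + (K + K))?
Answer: -70743/59 ≈ -1199.0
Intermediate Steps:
g = 173
b(K, c) = (4 + K)/(c + 2*K) (b(K, c) = (K + 4)/(c + (K + K)) = (4 + K)/(c + 2*K))
-1199 - b(2, g) = -1199 - (4 + 2)/(173 + 2*2) = -1199 - 6/(173 + 4) = -1199 - 6/177 = -1199 - 1*2/59 = -1199 - 2/59 = -70743/59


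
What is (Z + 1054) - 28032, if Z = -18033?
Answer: -45011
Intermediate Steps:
(Z + 1054) - 28032 = (-18033 + 1054) - 28032 = -16979 - 28032 = -45011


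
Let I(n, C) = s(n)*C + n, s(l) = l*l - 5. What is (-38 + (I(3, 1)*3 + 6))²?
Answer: 121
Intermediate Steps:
s(l) = -5 + l² (s(l) = l² - 5 = -5 + l²)
I(n, C) = n + C*(-5 + n²) (I(n, C) = (-5 + n²)*C + n = C*(-5 + n²) + n = n + C*(-5 + n²))
(-38 + (I(3, 1)*3 + 6))² = (-38 + ((3 + 1*(-5 + 3²))*3 + 6))² = (-38 + ((3 + 1*(-5 + 9))*3 + 6))² = (-38 + ((3 + 1*4)*3 + 6))² = (-38 + ((3 + 4)*3 + 6))² = (-38 + (7*3 + 6))² = (-38 + (21 + 6))² = (-38 + 27)² = (-11)² = 121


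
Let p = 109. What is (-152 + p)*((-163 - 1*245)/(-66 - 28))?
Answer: -8772/47 ≈ -186.64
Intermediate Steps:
(-152 + p)*((-163 - 1*245)/(-66 - 28)) = (-152 + 109)*((-163 - 1*245)/(-66 - 28)) = -43*(-163 - 245)/(-94) = -(-17544)*(-1)/94 = -43*204/47 = -8772/47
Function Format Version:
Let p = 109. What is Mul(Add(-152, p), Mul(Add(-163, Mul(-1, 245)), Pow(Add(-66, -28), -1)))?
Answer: Rational(-8772, 47) ≈ -186.64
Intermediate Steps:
Mul(Add(-152, p), Mul(Add(-163, Mul(-1, 245)), Pow(Add(-66, -28), -1))) = Mul(Add(-152, 109), Mul(Add(-163, Mul(-1, 245)), Pow(Add(-66, -28), -1))) = Mul(-43, Mul(Add(-163, -245), Pow(-94, -1))) = Mul(-43, Mul(-408, Rational(-1, 94))) = Mul(-43, Rational(204, 47)) = Rational(-8772, 47)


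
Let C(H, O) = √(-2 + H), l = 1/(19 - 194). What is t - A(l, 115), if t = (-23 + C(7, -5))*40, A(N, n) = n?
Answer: -1035 + 40*√5 ≈ -945.56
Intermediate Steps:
l = -1/175 (l = 1/(-175) = -1/175 ≈ -0.0057143)
t = -920 + 40*√5 (t = (-23 + √(-2 + 7))*40 = (-23 + √5)*40 = -920 + 40*√5 ≈ -830.56)
t - A(l, 115) = (-920 + 40*√5) - 1*115 = (-920 + 40*√5) - 115 = -1035 + 40*√5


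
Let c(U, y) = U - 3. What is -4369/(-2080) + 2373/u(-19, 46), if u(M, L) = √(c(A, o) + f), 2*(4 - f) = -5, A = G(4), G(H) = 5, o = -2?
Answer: 4369/2080 + 2373*√34/17 ≈ 816.03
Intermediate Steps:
A = 5
c(U, y) = -3 + U
f = 13/2 (f = 4 - ½*(-5) = 4 + 5/2 = 13/2 ≈ 6.5000)
u(M, L) = √34/2 (u(M, L) = √((-3 + 5) + 13/2) = √(2 + 13/2) = √(17/2) = √34/2)
-4369/(-2080) + 2373/u(-19, 46) = -4369/(-2080) + 2373/((√34/2)) = -4369*(-1/2080) + 2373*(√34/17) = 4369/2080 + 2373*√34/17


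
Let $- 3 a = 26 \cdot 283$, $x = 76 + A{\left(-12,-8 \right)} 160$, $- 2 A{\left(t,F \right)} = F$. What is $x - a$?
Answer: $\frac{9506}{3} \approx 3168.7$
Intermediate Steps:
$A{\left(t,F \right)} = - \frac{F}{2}$
$x = 716$ ($x = 76 + \left(- \frac{1}{2}\right) \left(-8\right) 160 = 76 + 4 \cdot 160 = 76 + 640 = 716$)
$a = - \frac{7358}{3}$ ($a = - \frac{26 \cdot 283}{3} = \left(- \frac{1}{3}\right) 7358 = - \frac{7358}{3} \approx -2452.7$)
$x - a = 716 - - \frac{7358}{3} = 716 + \frac{7358}{3} = \frac{9506}{3}$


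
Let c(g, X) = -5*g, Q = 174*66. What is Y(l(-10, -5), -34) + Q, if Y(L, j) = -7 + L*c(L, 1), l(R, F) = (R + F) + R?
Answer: 8352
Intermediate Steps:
Q = 11484
l(R, F) = F + 2*R (l(R, F) = (F + R) + R = F + 2*R)
Y(L, j) = -7 - 5*L² (Y(L, j) = -7 + L*(-5*L) = -7 - 5*L²)
Y(l(-10, -5), -34) + Q = (-7 - 5*(-5 + 2*(-10))²) + 11484 = (-7 - 5*(-5 - 20)²) + 11484 = (-7 - 5*(-25)²) + 11484 = (-7 - 5*625) + 11484 = (-7 - 3125) + 11484 = -3132 + 11484 = 8352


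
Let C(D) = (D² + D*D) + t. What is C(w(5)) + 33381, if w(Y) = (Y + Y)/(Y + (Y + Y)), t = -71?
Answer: 299798/9 ≈ 33311.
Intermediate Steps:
w(Y) = ⅔ (w(Y) = (2*Y)/(Y + 2*Y) = (2*Y)/((3*Y)) = (2*Y)*(1/(3*Y)) = ⅔)
C(D) = -71 + 2*D² (C(D) = (D² + D*D) - 71 = (D² + D²) - 71 = 2*D² - 71 = -71 + 2*D²)
C(w(5)) + 33381 = (-71 + 2*(⅔)²) + 33381 = (-71 + 2*(4/9)) + 33381 = (-71 + 8/9) + 33381 = -631/9 + 33381 = 299798/9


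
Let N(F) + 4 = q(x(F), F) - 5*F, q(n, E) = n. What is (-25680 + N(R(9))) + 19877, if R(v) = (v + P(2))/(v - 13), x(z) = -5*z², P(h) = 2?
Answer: -93297/16 ≈ -5831.1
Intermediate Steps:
R(v) = (2 + v)/(-13 + v) (R(v) = (v + 2)/(v - 13) = (2 + v)/(-13 + v))
N(F) = -4 - 5*F - 5*F² (N(F) = -4 + (-5*F² - 5*F) = -4 + (-5*F - 5*F²) = -4 - 5*F - 5*F²)
(-25680 + N(R(9))) + 19877 = (-25680 + (-4 - 5*(2 + 9)/(-13 + 9) - 5*(2 + 9)²/(-13 + 9)²)) + 19877 = (-25680 + (-4 - 5*11/(-4) - 5*(11/(-4))²)) + 19877 = (-25680 + (-4 - (-5)*11/4 - 5*(-¼*11)²)) + 19877 = (-25680 + (-4 - 5*(-11/4) - 5*(-11/4)²)) + 19877 = (-25680 + (-4 + 55/4 - 5*121/16)) + 19877 = (-25680 + (-4 + 55/4 - 605/16)) + 19877 = (-25680 - 449/16) + 19877 = -411329/16 + 19877 = -93297/16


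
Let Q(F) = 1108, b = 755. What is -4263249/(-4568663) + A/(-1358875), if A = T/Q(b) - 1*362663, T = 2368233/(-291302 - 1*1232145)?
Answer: 1796518157024714449289/1497054817885308170500 ≈ 1.2000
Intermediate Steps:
T = -2368233/1523447 (T = 2368233/(-291302 - 1232145) = 2368233/(-1523447) = 2368233*(-1/1523447) = -2368233/1523447 ≈ -1.5545)
A = -612167630540221/1687979276 (A = -2368233/1523447/1108 - 1*362663 = -2368233/1523447*1/1108 - 362663 = -2368233/1687979276 - 362663 = -612167630540221/1687979276 ≈ -3.6266e+5)
-4263249/(-4568663) + A/(-1358875) = -4263249/(-4568663) - 612167630540221/1687979276/(-1358875) = -4263249*(-1/4568663) - 612167630540221/1687979276*(-1/1358875) = 4263249/4568663 + 87452518648603/327678976953500 = 1796518157024714449289/1497054817885308170500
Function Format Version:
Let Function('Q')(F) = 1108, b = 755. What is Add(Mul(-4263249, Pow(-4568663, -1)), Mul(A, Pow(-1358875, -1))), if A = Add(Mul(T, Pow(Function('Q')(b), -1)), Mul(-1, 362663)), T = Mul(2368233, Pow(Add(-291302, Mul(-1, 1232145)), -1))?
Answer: Rational(1796518157024714449289, 1497054817885308170500) ≈ 1.2000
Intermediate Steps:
T = Rational(-2368233, 1523447) (T = Mul(2368233, Pow(Add(-291302, -1232145), -1)) = Mul(2368233, Pow(-1523447, -1)) = Mul(2368233, Rational(-1, 1523447)) = Rational(-2368233, 1523447) ≈ -1.5545)
A = Rational(-612167630540221, 1687979276) (A = Add(Mul(Rational(-2368233, 1523447), Pow(1108, -1)), Mul(-1, 362663)) = Add(Mul(Rational(-2368233, 1523447), Rational(1, 1108)), -362663) = Add(Rational(-2368233, 1687979276), -362663) = Rational(-612167630540221, 1687979276) ≈ -3.6266e+5)
Add(Mul(-4263249, Pow(-4568663, -1)), Mul(A, Pow(-1358875, -1))) = Add(Mul(-4263249, Pow(-4568663, -1)), Mul(Rational(-612167630540221, 1687979276), Pow(-1358875, -1))) = Add(Mul(-4263249, Rational(-1, 4568663)), Mul(Rational(-612167630540221, 1687979276), Rational(-1, 1358875))) = Add(Rational(4263249, 4568663), Rational(87452518648603, 327678976953500)) = Rational(1796518157024714449289, 1497054817885308170500)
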